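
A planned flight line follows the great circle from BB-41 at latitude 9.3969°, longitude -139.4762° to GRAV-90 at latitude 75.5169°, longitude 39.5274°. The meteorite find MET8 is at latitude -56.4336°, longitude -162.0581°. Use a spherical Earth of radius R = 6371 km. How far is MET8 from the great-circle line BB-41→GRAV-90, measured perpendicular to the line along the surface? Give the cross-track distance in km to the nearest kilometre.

δ₁₃ = central angle BB-41→MET8 = 1.194352 rad  (haversine)
θ₁₃ = bearing BB-41→MET8 = 193.197°,  θ₁₂ = bearing BB-41→GRAV-90 = 0.250°
dₓₜ = R·arcsin(sin δ₁₃ · sin(θ₁₃ − θ₁₂)) = 6371·arcsin(0.92998·sin(192.947°)) = -1337.269 km
|dₓₜ| = 1337.269 km

1337 km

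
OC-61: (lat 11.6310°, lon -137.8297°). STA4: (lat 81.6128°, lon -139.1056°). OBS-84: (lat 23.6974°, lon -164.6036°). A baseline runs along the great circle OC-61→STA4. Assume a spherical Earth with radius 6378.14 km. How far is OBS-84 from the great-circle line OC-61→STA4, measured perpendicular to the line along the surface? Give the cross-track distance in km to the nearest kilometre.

δ₁₃ = central angle OC-61→OBS-84 = 0.491231 rad  (haversine)
θ₁₃ = bearing OC-61→OBS-84 = 299.020°,  θ₁₂ = bearing OC-61→STA4 = 359.802°
dₓₜ = R·arcsin(sin δ₁₃ · sin(θ₁₃ − θ₁₂)) = 6378.14·arcsin(0.47171·sin(-60.782°)) = -2706.323 km
|dₓₜ| = 2706.323 km

2706 km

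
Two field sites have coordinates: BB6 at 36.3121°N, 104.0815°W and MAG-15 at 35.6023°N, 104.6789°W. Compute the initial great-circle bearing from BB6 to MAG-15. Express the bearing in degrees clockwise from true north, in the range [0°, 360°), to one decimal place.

214.4°

Δλ = -0.5974°
y = sin Δλ · cos φ₂ = -0.008477
x = cos φ₁ sin φ₂ − sin φ₁ cos φ₂ cos Δλ = -0.012362
θ = atan2(y, x) = -145.5586° → 214.4414° (mod 360°)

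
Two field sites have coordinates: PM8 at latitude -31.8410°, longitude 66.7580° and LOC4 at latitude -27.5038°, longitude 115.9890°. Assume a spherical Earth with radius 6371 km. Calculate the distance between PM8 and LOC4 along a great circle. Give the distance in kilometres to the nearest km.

Δφ = 4.3372°,  Δλ = 49.2310°
a = sin²(Δφ/2) + cos φ₁ cos φ₂ sin²(Δλ/2) = 0.132161
c = 2·arcsin(√a) = 0.744128 rad = 42.6354°
d = R·c = 6371 × 0.744128 = 4740.8 km

4741 km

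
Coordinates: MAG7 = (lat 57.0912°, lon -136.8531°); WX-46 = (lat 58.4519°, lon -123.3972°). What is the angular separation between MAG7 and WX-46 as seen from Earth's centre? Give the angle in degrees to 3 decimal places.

7.291°

Δφ = 1.3607°,  Δλ = 13.4559°
a = sin²(Δφ/2) + cos φ₁ cos φ₂ sin²(Δλ/2) = 0.004043
c = 2·arcsin(√a) = 0.127249 rad = 7.2908°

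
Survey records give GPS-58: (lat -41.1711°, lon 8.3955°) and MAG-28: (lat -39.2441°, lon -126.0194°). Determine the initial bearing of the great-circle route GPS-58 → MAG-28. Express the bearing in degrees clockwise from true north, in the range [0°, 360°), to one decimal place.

213.6°

Δλ = -134.4149°
y = sin Δλ · cos φ₂ = -0.553188
x = cos φ₁ sin φ₂ − sin φ₁ cos φ₂ cos Δλ = -0.833013
θ = atan2(y, x) = -146.4126° → 213.5874° (mod 360°)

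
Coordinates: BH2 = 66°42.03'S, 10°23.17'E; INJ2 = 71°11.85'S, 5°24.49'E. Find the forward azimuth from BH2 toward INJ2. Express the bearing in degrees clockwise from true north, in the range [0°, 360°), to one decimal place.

BH2: φ = -66.70050°, λ = +10.38617°
INJ2: φ = -71.19750°, λ = +5.40817°
Δλ = -4.9780°
y = sin Δλ · cos φ₂ = -0.027968
x = cos φ₁ sin φ₂ − sin φ₁ cos φ₂ cos Δλ = -0.079523
θ = atan2(y, x) = -160.6237° → 199.3763° (mod 360°)

199.4°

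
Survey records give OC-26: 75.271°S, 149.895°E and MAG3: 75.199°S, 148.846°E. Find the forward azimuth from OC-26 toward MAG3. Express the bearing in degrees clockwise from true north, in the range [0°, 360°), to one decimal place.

284.6°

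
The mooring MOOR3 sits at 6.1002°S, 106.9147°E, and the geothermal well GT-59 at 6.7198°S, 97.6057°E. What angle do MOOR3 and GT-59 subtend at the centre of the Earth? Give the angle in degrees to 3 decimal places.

9.271°

Δφ = -0.6196°,  Δλ = -9.3090°
a = sin²(Δφ/2) + cos φ₁ cos φ₂ sin²(Δλ/2) = 0.006532
c = 2·arcsin(√a) = 0.161816 rad = 9.2714°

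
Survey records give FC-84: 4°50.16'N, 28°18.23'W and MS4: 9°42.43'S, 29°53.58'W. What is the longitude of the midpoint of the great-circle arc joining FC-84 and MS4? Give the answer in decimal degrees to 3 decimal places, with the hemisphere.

FC-84: φ = +4.83600°, λ = -28.30383°
MS4: φ = -9.70717°, λ = -29.89300°
Bx = cos φ₂ cos Δλ = 0.985303,  By = cos φ₂ sin Δλ = -0.027336
φₘ = atan2(sin φ₁ + sin φ₂, √((cos φ₁ + Bx)² + By²)) = -2.43582°
λₘ = λ₁ + atan2(By, cos φ₁ + Bx) = -29.09410°

29.094°W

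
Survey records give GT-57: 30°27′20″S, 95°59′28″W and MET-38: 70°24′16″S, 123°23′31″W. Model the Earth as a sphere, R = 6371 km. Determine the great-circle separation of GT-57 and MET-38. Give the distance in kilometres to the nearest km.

GT-57: φ = -30.45556°, λ = -95.99111°
MET-38: φ = -70.40444°, λ = -123.39194°
Δφ = -39.9489°,  Δλ = -27.4008°
a = sin²(Δφ/2) + cos φ₁ cos φ₂ sin²(Δλ/2) = 0.132909
c = 2·arcsin(√a) = 0.746334 rad = 42.7618°
d = R·c = 6371 × 0.746334 = 4754.9 km

4755 km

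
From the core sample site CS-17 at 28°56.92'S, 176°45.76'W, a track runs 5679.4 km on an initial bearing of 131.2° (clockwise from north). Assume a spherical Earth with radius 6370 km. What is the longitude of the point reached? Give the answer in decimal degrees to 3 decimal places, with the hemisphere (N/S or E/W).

CS-17: φ = -28.94867°, λ = -176.76267°
δ = d/R = 5679.4/6370 = 0.891586 rad
φ₂ = arcsin(sin φ₁ cos δ + cos φ₁ sin δ cos θ)
   = arcsin(-0.48403·0.62818 + 0.87505·0.77807·-0.65869) = -48.80957°
λ₂ = λ₁ + atan2(sin θ sin δ cos φ₁, cos δ − sin φ₁ sin φ₂) = -114.02102°

114.021°W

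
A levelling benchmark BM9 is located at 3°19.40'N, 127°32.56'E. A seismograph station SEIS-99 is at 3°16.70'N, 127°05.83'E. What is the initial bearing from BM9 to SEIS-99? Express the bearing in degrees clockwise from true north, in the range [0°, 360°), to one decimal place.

BM9: φ = +3.32333°, λ = +127.54267°
SEIS-99: φ = +3.27833°, λ = +127.09717°
Δλ = -0.4455°
y = sin Δλ · cos φ₂ = -0.007763
x = cos φ₁ sin φ₂ − sin φ₁ cos φ₂ cos Δλ = -0.000784
θ = atan2(y, x) = -95.7646° → 264.2354° (mod 360°)

264.2°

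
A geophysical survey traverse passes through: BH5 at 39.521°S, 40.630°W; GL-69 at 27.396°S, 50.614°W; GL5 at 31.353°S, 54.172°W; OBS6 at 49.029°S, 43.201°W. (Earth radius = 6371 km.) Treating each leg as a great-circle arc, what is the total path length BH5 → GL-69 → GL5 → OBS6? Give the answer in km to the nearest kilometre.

BH5→GL-69: c = 0.256357 rad, d = 1633.25 km
GL-69→GL5: c = 0.087724 rad, d = 558.89 km
GL5→OBS6: c = 0.340598 rad, d = 2169.95 km
Total = 1633.25 + 558.89 + 2169.95 = 4362.09 km

4362 km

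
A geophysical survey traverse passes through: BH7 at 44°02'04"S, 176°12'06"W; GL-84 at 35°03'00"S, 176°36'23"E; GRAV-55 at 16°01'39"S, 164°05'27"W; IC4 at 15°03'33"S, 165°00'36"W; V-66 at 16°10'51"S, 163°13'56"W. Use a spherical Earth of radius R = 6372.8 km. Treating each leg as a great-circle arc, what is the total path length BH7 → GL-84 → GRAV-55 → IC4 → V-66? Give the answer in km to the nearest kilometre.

4404 km

BH7: φ = -44.03444°, λ = -176.20167°
GL-84: φ = -35.05000°, λ = +176.60639°
GRAV-55: φ = -16.02750°, λ = -164.09083°
IC4: φ = -15.05917°, λ = -165.01000°
V-66: φ = -16.18083°, λ = -163.23222°
BH7→GL-84: c = 0.184106 rad, d = 1173.27 km
GL-84→GRAV-55: c = 0.448361 rad, d = 2857.31 km
GRAV-55→IC4: c = 0.022902 rad, d = 145.95 km
IC4→V-66: c = 0.035723 rad, d = 227.66 km
Total = 1173.27 + 2857.31 + 145.95 + 227.66 = 4404.19 km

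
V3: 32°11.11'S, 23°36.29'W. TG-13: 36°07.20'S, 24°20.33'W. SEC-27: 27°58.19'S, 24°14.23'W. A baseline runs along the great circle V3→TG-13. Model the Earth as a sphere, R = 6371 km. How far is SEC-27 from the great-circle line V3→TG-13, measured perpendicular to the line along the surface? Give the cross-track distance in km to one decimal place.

V3: φ = -32.18517°, λ = -23.60483°
TG-13: φ = -36.12000°, λ = -24.33883°
SEC-27: φ = -27.96983°, λ = -24.23717°
δ₁₃ = central angle V3→SEC-27 = 0.074188 rad  (haversine)
θ₁₃ = bearing V3→SEC-27 = 352.444°,  θ₁₂ = bearing V3→TG-13 = 188.571°
dₓₜ = R·arcsin(sin δ₁₃ · sin(θ₁₃ − θ₁₂)) = 6371·arcsin(0.07412·sin(163.872°)) = 131.181 km
|dₓₜ| = 131.181 km

131.2 km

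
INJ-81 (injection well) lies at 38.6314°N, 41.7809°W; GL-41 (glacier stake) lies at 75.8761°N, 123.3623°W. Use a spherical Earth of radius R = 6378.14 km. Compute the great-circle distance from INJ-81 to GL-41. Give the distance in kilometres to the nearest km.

5644 km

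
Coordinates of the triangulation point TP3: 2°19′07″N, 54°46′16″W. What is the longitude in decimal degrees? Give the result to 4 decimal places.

54.7711°W

54° + 46′/60 + 16″/3600 = 54 + 0.76667 + 0.00444 = 54.7711°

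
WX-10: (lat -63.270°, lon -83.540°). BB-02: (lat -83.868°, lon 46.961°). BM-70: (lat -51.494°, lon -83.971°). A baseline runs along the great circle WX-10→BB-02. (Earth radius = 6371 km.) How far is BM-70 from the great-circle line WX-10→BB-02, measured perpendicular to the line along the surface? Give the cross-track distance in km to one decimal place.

δ₁₃ = central angle WX-10→BM-70 = 0.205569 rad  (haversine)
θ₁₃ = bearing WX-10→BM-70 = 358.685°,  θ₁₂ = bearing WX-10→BB-02 = 170.936°
dₓₜ = R·arcsin(sin δ₁₃ · sin(θ₁₃ − θ₁₂)) = 6371·arcsin(0.20412·sin(187.749°)) = -175.368 km
|dₓₜ| = 175.368 km

175.4 km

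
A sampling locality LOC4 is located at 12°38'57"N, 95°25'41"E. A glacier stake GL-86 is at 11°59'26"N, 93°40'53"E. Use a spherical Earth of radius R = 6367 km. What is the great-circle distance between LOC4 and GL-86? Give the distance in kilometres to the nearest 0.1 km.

LOC4: φ = +12.64917°, λ = +95.42806°
GL-86: φ = +11.99056°, λ = +93.68139°
Δφ = -0.6586°,  Δλ = -1.7467°
a = sin²(Δφ/2) + cos φ₁ cos φ₂ sin²(Δλ/2) = 0.000255
c = 2·arcsin(√a) = 0.031924 rad = 1.8291°
d = R·c = 6367 × 0.031924 = 203.3 km

203.3 km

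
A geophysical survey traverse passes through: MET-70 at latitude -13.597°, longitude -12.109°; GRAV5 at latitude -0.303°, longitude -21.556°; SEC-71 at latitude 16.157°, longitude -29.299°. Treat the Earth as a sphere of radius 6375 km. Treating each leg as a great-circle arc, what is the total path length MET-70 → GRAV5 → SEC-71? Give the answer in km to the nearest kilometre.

3828 km

MET-70→GRAV5: c = 0.283719 rad, d = 1808.71 km
GRAV5→SEC-71: c = 0.316725 rad, d = 2019.12 km
Total = 1808.71 + 2019.12 = 3827.83 km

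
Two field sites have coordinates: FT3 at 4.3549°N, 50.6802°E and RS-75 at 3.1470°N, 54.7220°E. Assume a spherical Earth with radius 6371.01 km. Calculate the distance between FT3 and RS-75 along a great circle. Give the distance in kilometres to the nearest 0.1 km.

Δφ = -1.2079°,  Δλ = 4.0418°
a = sin²(Δφ/2) + cos φ₁ cos φ₂ sin²(Δλ/2) = 0.001349
c = 2·arcsin(√a) = 0.073479 rad = 4.2101°
d = R·c = 6371.01 × 0.073479 = 468.1 km

468.1 km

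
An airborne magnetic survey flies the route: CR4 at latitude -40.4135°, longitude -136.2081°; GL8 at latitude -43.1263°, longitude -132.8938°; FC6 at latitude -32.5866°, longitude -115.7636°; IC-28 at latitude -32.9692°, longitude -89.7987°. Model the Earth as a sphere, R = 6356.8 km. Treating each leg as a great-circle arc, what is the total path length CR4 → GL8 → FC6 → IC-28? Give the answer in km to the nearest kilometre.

4719 km

CR4→GL8: c = 0.064044 rad, d = 407.12 km
GL8→FC6: c = 0.298265 rad, d = 1896.01 km
FC6→IC-28: c = 0.380105 rad, d = 2416.25 km
Total = 407.12 + 1896.01 + 2416.25 = 4719.38 km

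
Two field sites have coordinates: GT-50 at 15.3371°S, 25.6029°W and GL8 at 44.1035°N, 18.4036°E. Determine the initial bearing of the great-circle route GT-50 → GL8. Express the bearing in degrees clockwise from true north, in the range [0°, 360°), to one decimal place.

Δλ = 44.0065°
y = sin Δλ · cos φ₂ = 0.498882
x = cos φ₁ sin φ₂ − sin φ₁ cos φ₂ cos Δλ = 0.807781
θ = atan2(y, x) = 31.6993° → 31.6993° (mod 360°)

31.7°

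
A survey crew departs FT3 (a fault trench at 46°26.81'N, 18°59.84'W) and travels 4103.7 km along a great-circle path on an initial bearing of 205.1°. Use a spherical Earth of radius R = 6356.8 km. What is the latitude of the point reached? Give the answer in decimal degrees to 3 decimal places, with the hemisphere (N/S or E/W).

11.741°N

FT3: φ = +46.44683°, λ = -18.99733°
δ = d/R = 4103.7/6356.8 = 0.645561 rad
φ₂ = arcsin(sin φ₁ cos δ + cos φ₁ sin δ cos θ)
   = arcsin(0.72474·0.79876 + 0.68903·0.60165·-0.90557) = 11.74095°
λ₂ = λ₁ + atan2(sin θ sin δ cos φ₁, cos δ − sin φ₁ sin φ₂) = -34.10727°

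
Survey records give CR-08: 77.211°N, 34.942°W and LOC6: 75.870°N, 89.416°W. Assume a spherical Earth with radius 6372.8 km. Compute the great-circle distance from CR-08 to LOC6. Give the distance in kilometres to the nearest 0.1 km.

1366.8 km

Δφ = -1.3410°,  Δλ = -54.4740°
a = sin²(Δφ/2) + cos φ₁ cos φ₂ sin²(Δλ/2) = 0.011456
c = 2·arcsin(√a) = 0.214478 rad = 12.2887°
d = R·c = 6372.8 × 0.214478 = 1366.8 km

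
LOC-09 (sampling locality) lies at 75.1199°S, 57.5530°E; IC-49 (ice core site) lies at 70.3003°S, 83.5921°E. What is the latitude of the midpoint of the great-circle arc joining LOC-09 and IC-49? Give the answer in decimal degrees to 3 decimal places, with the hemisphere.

73.121°S

Bx = cos φ₂ cos Δλ = 0.302874,  By = cos φ₂ sin Δλ = 0.147977
φₘ = atan2(sin φ₁ + sin φ₂, √((cos φ₁ + Bx)² + By²)) = -73.12124°
λₘ = λ₁ + atan2(By, cos φ₁ + Bx) = 72.36314°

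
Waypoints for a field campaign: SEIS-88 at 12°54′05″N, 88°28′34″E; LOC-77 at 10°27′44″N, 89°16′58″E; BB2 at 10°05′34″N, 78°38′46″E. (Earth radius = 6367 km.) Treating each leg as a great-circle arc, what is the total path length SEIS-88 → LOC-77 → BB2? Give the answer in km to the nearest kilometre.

SEIS-88: φ = +12.90139°, λ = +88.47611°
LOC-77: φ = +10.46222°, λ = +89.28278°
BB2: φ = +10.09278°, λ = +78.64611°
SEIS-88→LOC-77: c = 0.044748 rad, d = 284.91 km
LOC-77→BB2: c = 0.182771 rad, d = 1163.70 km
Total = 284.91 + 1163.70 = 1448.62 km

1449 km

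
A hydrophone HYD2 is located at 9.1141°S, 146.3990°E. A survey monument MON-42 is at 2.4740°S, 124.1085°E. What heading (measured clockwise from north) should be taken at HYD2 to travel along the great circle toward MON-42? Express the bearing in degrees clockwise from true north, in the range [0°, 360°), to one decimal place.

Δλ = -22.2905°
y = sin Δλ · cos φ₂ = -0.378949
x = cos φ₁ sin φ₂ − sin φ₁ cos φ₂ cos Δλ = 0.103806
θ = atan2(y, x) = -74.6806° → 285.3194° (mod 360°)

285.3°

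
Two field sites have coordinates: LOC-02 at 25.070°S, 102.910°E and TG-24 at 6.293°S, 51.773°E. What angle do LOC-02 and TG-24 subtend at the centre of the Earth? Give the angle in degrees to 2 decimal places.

52.31°

Δφ = 18.7770°,  Δλ = -51.1370°
a = sin²(Δφ/2) + cos φ₁ cos φ₂ sin²(Δλ/2) = 0.194316
c = 2·arcsin(√a) = 0.913007 rad = 52.3115°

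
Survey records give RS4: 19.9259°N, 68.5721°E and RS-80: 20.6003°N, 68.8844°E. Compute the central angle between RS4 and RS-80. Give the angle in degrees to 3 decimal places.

Δφ = 0.6744°,  Δλ = 0.3123°
a = sin²(Δφ/2) + cos φ₁ cos φ₂ sin²(Δλ/2) = 0.000041
c = 2·arcsin(√a) = 0.012833 rad = 0.7353°

0.735°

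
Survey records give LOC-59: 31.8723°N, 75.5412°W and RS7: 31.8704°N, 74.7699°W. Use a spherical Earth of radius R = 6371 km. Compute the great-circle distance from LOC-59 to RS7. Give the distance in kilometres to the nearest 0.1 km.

Δφ = -0.0019°,  Δλ = 0.7713°
a = sin²(Δφ/2) + cos φ₁ cos φ₂ sin²(Δλ/2) = 0.000033
c = 2·arcsin(√a) = 0.011432 rad = 0.6550°
d = R·c = 6371 × 0.011432 = 72.8 km

72.8 km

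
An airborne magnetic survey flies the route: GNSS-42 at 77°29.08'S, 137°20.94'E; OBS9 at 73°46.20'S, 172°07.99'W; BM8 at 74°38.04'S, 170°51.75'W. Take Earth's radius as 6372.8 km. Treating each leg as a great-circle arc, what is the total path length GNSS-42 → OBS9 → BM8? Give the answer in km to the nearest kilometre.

GNSS-42: φ = -77.48467°, λ = +137.34900°
OBS9: φ = -73.77000°, λ = -172.13317°
BM8: φ = -74.63400°, λ = -170.86250°
GNSS-42→OBS9: c = 0.220249 rad, d = 1403.60 km
OBS9→BM8: c = 0.016243 rad, d = 103.51 km
Total = 1403.60 + 103.51 = 1507.12 km

1507 km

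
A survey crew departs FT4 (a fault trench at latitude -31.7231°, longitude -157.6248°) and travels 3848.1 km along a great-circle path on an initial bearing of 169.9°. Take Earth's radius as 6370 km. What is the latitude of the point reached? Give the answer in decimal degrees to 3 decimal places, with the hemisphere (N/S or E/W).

65.288°S

δ = d/R = 3848.1/6370 = 0.604097 rad
φ₂ = arcsin(sin φ₁ cos δ + cos φ₁ sin δ cos θ)
   = arcsin(-0.52581·0.82302 + 0.85060·0.56802·-0.98450) = -65.28830°
λ₂ = λ₁ + atan2(sin θ sin δ cos φ₁, cos δ − sin φ₁ sin φ₂) = -143.84001°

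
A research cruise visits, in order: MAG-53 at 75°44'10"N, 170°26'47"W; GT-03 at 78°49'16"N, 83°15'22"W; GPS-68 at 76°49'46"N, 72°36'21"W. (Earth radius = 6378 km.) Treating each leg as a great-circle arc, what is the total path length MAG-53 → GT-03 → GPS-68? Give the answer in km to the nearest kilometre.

2294 km

MAG-53: φ = +75.73611°, λ = -170.44639°
GT-03: φ = +78.82111°, λ = -83.25611°
GPS-68: φ = +76.82944°, λ = -72.60583°
MAG-53→GT-03: c = 0.307397 rad, d = 1960.58 km
GT-03→GPS-68: c = 0.052257 rad, d = 333.29 km
Total = 1960.58 + 333.29 = 2293.87 km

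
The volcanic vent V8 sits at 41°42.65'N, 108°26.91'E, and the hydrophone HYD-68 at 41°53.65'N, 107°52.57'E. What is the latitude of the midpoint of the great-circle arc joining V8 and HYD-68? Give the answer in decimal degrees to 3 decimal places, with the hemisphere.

41.803°N

V8: φ = +41.71083°, λ = +108.44850°
HYD-68: φ = +41.89417°, λ = +107.87617°
Bx = cos φ₂ cos Δλ = 0.744342,  By = cos φ₂ sin Δλ = -0.007436
φₘ = atan2(sin φ₁ + sin φ₂, √((cos φ₁ + Bx)² + By²)) = 41.80286°
λₘ = λ₁ + atan2(By, cos φ₁ + Bx) = 108.16274°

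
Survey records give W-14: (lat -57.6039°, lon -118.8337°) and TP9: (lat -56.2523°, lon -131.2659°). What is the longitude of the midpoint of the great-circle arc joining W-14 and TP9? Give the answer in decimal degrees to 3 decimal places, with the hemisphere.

Bx = cos φ₂ cos Δλ = 0.542510,  By = cos φ₂ sin Δλ = -0.119598
φₘ = atan2(sin φ₁ + sin φ₂, √((cos φ₁ + Bx)² + By²)) = -57.08236°
λₘ = λ₁ + atan2(By, cos φ₁ + Bx) = -125.16284°

125.163°W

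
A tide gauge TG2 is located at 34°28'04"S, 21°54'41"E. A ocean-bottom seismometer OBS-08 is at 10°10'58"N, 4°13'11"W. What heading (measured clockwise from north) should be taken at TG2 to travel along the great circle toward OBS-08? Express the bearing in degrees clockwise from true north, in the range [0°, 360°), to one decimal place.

326.1°

TG2: φ = -34.46778°, λ = +21.91139°
OBS-08: φ = +10.18278°, λ = -4.21972°
Δλ = -26.1311°
y = sin Δλ · cos φ₂ = -0.433489
x = cos φ₁ sin φ₂ − sin φ₁ cos φ₂ cos Δλ = 0.645846
θ = atan2(y, x) = -33.8694° → 326.1306° (mod 360°)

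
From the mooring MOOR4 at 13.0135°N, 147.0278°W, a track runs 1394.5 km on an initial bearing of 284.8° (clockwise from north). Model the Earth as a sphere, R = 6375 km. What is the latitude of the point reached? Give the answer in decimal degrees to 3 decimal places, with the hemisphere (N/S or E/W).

15.892°N

δ = d/R = 1394.5/6375 = 0.218745 rad
φ₂ = arcsin(sin φ₁ cos δ + cos φ₁ sin δ cos θ)
   = arcsin(0.22518·0.97617 + 0.97432·0.21700·0.25545) = 15.89194°
λ₂ = λ₁ + atan2(sin θ sin δ cos φ₁, cos δ − sin φ₁ sin φ₂) = -159.62777°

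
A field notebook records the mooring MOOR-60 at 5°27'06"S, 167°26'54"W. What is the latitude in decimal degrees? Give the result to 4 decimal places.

5° + 27′/60 + 6″/3600 = 5 + 0.45000 + 0.00167 = 5.4517°

5.4517°S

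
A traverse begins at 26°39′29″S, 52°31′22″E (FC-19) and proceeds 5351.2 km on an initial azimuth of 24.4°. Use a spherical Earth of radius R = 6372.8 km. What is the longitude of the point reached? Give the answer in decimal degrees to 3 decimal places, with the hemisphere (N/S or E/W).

71.371°E

FC-19: φ = -26.65806°, λ = +52.52278°
δ = d/R = 5351.2/6372.8 = 0.839694 rad
φ₂ = arcsin(sin φ₁ cos δ + cos φ₁ sin δ cos θ)
   = arcsin(-0.44866·0.66769 + 0.89370·0.74444·0.91068) = 17.83716°
λ₂ = λ₁ + atan2(sin θ sin δ cos φ₁, cos δ − sin φ₁ sin φ₂) = 71.37087°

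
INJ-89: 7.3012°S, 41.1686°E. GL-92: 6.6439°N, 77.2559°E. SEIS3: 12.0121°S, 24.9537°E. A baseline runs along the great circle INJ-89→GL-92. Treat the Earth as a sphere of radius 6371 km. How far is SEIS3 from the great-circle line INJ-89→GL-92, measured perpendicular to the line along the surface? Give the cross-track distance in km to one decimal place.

δ₁₃ = central angle INJ-89→SEIS3 = 0.290749 rad  (haversine)
θ₁₃ = bearing INJ-89→SEIS3 = 252.318°,  θ₁₂ = bearing INJ-89→GL-92 = 69.670°
dₓₜ = R·arcsin(sin δ₁₃ · sin(θ₁₃ − θ₁₂)) = 6371·arcsin(0.28667·sin(182.648°)) = -84.376 km
|dₓₜ| = 84.376 km

84.4 km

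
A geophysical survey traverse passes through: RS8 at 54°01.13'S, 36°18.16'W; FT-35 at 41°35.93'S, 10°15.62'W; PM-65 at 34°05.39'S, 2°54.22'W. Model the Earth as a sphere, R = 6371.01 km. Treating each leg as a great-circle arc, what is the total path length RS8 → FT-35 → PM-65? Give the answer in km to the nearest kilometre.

RS8: φ = -54.01883°, λ = -36.30267°
FT-35: φ = -41.59883°, λ = -10.26033°
PM-65: φ = -34.08983°, λ = -2.90367°
RS8→FT-35: c = 0.370933 rad, d = 2363.22 km
FT-35→PM-65: c = 0.165559 rad, d = 1054.78 km
Total = 2363.22 + 1054.78 = 3417.99 km

3418 km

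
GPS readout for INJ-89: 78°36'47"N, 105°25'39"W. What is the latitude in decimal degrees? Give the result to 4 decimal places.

78° + 36′/60 + 47″/3600 = 78 + 0.60000 + 0.01306 = 78.6131°

78.6131°N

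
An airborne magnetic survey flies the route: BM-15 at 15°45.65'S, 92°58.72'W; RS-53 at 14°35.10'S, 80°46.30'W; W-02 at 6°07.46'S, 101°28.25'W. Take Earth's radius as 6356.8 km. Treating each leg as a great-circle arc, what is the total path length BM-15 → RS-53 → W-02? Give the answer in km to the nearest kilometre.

3757 km

BM-15: φ = -15.76083°, λ = -92.97867°
RS-53: φ = -14.58500°, λ = -80.77167°
W-02: φ = -6.12433°, λ = -101.47083°
BM-15→RS-53: c = 0.206616 rad, d = 1313.42 km
RS-53→W-02: c = 0.384455 rad, d = 2443.90 km
Total = 1313.42 + 2443.90 = 3757.32 km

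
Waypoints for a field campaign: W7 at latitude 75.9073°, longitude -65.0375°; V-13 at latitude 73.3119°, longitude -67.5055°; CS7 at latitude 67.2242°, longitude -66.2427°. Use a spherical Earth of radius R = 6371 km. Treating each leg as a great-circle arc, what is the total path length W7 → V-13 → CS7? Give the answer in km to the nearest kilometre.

W7→V-13: c = 0.046709 rad, d = 297.58 km
V-13→CS7: c = 0.106505 rad, d = 678.54 km
Total = 297.58 + 678.54 = 976.12 km

976 km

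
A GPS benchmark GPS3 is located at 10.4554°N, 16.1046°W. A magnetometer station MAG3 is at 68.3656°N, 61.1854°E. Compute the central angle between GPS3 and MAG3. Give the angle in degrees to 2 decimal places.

Δφ = 57.9102°,  Δλ = 77.2900°
a = sin²(Δφ/2) + cos φ₁ cos φ₂ sin²(Δλ/2) = 0.375772
c = 2·arcsin(√a) = 1.319710 rad = 75.6138°

75.61°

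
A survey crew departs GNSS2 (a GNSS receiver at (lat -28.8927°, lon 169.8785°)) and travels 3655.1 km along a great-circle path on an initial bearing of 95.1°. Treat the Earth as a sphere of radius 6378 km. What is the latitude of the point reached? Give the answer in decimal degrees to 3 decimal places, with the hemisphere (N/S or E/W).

26.627°S

δ = d/R = 3655.1/6378 = 0.573079 rad
φ₂ = arcsin(sin φ₁ cos δ + cos φ₁ sin δ cos θ)
   = arcsin(-0.48317·0.84024 + 0.87553·0.54222·-0.08889) = -26.62684°
λ₂ = λ₁ + atan2(sin θ sin δ cos φ₁, cos δ − sin φ₁ sin φ₂) = -152.95389°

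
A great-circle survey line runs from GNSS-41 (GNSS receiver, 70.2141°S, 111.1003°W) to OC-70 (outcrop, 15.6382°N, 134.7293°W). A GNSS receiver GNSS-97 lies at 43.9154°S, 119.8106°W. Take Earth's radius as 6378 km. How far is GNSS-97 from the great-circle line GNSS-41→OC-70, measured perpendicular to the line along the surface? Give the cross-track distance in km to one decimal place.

431.1 km

δ₁₃ = central angle GNSS-41→GNSS-97 = 0.465306 rad  (haversine)
θ₁₃ = bearing GNSS-41→GNSS-97 = 345.929°,  θ₁₂ = bearing GNSS-41→OC-70 = 337.271°
dₓₜ = R·arcsin(sin δ₁₃ · sin(θ₁₃ − θ₁₂)) = 6378·arcsin(0.44870·sin(8.657°)) = 431.100 km
|dₓₜ| = 431.100 km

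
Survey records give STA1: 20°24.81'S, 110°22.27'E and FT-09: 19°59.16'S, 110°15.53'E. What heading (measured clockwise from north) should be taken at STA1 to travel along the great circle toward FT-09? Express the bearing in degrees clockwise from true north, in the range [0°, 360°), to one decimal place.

346.1°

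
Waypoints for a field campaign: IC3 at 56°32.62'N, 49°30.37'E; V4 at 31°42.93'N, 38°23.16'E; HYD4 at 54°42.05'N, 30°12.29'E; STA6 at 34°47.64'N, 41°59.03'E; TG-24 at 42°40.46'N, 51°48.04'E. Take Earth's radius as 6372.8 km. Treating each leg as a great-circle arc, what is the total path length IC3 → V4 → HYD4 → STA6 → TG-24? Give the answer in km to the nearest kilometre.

IC3: φ = +56.54367°, λ = +49.50617°
V4: φ = +31.71550°, λ = +38.38600°
HYD4: φ = +54.70083°, λ = +30.20483°
STA6: φ = +34.79400°, λ = +41.98383°
TG-24: φ = +42.67433°, λ = +51.80067°
IC3→V4: c = 0.453849 rad, d = 2892.29 km
V4→HYD4: c = 0.413793 rad, d = 2637.02 km
HYD4→STA6: c = 0.375689 rad, d = 2394.19 km
STA6→TG-24: c = 0.191520 rad, d = 1220.52 km
Total = 2892.29 + 2637.02 + 2394.19 + 1220.52 = 9144.02 km

9144 km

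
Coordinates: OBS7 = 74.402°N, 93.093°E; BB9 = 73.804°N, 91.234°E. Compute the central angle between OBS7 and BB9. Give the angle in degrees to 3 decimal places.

0.785°

Δφ = -0.5980°,  Δλ = -1.8590°
a = sin²(Δφ/2) + cos φ₁ cos φ₂ sin²(Δλ/2) = 0.000047
c = 2·arcsin(√a) = 0.013707 rad = 0.7854°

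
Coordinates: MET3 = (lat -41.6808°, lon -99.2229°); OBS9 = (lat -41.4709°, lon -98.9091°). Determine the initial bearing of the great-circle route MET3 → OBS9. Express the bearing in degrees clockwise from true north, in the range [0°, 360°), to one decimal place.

Δλ = 0.3138°
y = sin Δλ · cos φ₂ = 0.004104
x = cos φ₁ sin φ₂ − sin φ₁ cos φ₂ cos Δλ = 0.003656
θ = atan2(y, x) = 48.3026° → 48.3026° (mod 360°)

48.3°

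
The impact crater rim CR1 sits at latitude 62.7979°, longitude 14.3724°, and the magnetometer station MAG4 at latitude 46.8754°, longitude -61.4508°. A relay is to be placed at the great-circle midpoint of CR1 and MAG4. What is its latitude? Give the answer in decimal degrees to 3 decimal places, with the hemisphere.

60.647°N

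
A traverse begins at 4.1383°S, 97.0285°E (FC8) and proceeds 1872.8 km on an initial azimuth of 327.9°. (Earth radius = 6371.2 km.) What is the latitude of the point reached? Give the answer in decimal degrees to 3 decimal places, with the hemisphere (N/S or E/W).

δ = d/R = 1872.8/6371.2 = 0.293948 rad
φ₂ = arcsin(sin φ₁ cos δ + cos φ₁ sin δ cos θ)
   = arcsin(-0.07216·0.95711 + 0.99739·0.28973·0.84712) = 10.12116°
λ₂ = λ₁ + atan2(sin θ sin δ cos φ₁, cos δ − sin φ₁ sin φ₂) = 88.03065°

10.121°N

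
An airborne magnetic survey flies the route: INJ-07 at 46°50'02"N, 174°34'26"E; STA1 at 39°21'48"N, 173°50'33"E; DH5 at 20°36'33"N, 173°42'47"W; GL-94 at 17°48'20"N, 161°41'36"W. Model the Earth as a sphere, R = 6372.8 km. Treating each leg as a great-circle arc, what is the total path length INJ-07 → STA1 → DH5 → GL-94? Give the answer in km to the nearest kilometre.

INJ-07: φ = +46.83389°, λ = +174.57389°
STA1: φ = +39.36333°, λ = +173.84250°
DH5: φ = +20.60917°, λ = -173.71306°
GL-94: φ = +17.80556°, λ = -161.69333°
INJ-07→STA1: c = 0.130717 rad, d = 833.03 km
STA1→DH5: c = 0.376643 rad, d = 2400.27 km
DH5→GL-94: c = 0.203995 rad, d = 1300.02 km
Total = 833.03 + 2400.27 + 1300.02 = 4533.32 km

4533 km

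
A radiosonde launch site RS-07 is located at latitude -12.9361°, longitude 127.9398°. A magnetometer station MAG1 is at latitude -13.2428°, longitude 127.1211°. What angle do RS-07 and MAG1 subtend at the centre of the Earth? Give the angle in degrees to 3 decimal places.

Δφ = -0.3067°,  Δλ = -0.8187°
a = sin²(Δφ/2) + cos φ₁ cos φ₂ sin²(Δλ/2) = 0.000056
c = 2·arcsin(√a) = 0.014912 rad = 0.8544°

0.854°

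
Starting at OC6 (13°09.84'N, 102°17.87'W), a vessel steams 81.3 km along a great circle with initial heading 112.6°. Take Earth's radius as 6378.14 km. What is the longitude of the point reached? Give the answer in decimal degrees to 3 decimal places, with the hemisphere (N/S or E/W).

101.606°W

OC6: φ = +13.16400°, λ = -102.29783°
δ = d/R = 81.3/6378.14 = 0.012747 rad
φ₂ = arcsin(sin φ₁ cos δ + cos φ₁ sin δ cos θ)
   = arcsin(0.22774·0.99992 + 0.97372·0.01275·-0.38430) = 12.88242°
λ₂ = λ₁ + atan2(sin θ sin δ cos φ₁, cos δ − sin φ₁ sin φ₂) = -101.60618°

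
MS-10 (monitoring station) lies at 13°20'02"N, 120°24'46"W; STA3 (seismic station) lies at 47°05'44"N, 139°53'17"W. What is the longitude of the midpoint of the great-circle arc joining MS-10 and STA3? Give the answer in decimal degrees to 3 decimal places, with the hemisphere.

MS-10: φ = +13.33389°, λ = -120.41278°
STA3: φ = +47.09556°, λ = -139.88806°
Bx = cos φ₂ cos Δλ = 0.641827,  By = cos φ₂ sin Δλ = -0.226971
φₘ = atan2(sin φ₁ + sin φ₂, √((cos φ₁ + Bx)² + By²)) = 30.56607°
λₘ = λ₁ + atan2(By, cos φ₁ + Bx) = -128.41334°

128.413°W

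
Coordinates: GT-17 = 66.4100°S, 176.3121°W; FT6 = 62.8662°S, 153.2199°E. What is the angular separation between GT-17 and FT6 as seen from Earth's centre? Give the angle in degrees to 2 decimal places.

13.37°

Δφ = 3.5438°,  Δλ = -30.4680°
a = sin²(Δφ/2) + cos φ₁ cos φ₂ sin²(Δλ/2) = 0.013558
c = 2·arcsin(√a) = 0.233403 rad = 13.3730°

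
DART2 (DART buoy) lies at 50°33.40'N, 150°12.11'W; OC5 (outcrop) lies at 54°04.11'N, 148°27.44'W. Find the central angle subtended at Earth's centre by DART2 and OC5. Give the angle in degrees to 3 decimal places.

3.670°

DART2: φ = +50.55667°, λ = -150.20183°
OC5: φ = +54.06850°, λ = -148.45733°
Δφ = 3.5118°,  Δλ = 1.7445°
a = sin²(Δφ/2) + cos φ₁ cos φ₂ sin²(Δλ/2) = 0.001025
c = 2·arcsin(√a) = 0.064052 rad = 3.6699°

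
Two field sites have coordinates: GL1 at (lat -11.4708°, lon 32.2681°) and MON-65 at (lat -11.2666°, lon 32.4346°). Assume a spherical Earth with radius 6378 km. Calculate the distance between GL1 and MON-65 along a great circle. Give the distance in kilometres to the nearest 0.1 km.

29.1 km

Δφ = 0.2042°,  Δλ = 0.1665°
a = sin²(Δφ/2) + cos φ₁ cos φ₂ sin²(Δλ/2) = 0.000005
c = 2·arcsin(√a) = 0.004563 rad = 0.2614°
d = R·c = 6378 × 0.004563 = 29.1 km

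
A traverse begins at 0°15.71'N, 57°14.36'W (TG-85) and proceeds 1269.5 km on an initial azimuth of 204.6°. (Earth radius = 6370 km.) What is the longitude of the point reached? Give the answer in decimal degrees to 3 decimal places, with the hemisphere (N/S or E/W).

62.041°W

TG-85: φ = +0.26183°, λ = -57.23933°
δ = d/R = 1269.5/6370 = 0.199294 rad
φ₂ = arcsin(sin φ₁ cos δ + cos φ₁ sin δ cos θ)
   = arcsin(0.00457·0.98021 + 0.99999·0.19798·-0.90924) = -10.10930°
λ₂ = λ₁ + atan2(sin θ sin δ cos φ₁, cos δ − sin φ₁ sin φ₂) = -62.04139°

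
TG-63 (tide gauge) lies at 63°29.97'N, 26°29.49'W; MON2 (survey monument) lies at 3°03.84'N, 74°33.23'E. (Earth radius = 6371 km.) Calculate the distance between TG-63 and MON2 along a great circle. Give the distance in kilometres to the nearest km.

10247 km

TG-63: φ = +63.49950°, λ = -26.49150°
MON2: φ = +3.06400°, λ = +74.55383°
Δφ = -60.4355°,  Δλ = 101.0453°
a = sin²(Δφ/2) + cos φ₁ cos φ₂ sin²(Δλ/2) = 0.518765
c = 2·arcsin(√a) = 1.608334 rad = 92.1508°
d = R·c = 6371 × 1.608334 = 10246.7 km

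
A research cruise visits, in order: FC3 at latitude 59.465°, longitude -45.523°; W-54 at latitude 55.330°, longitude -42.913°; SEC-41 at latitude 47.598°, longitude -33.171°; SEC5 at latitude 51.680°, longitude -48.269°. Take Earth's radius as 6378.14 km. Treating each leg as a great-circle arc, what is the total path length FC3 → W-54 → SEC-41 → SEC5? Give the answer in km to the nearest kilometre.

2755 km

FC3→W-54: c = 0.076214 rad, d = 486.10 km
W-54→SEC-41: c = 0.171225 rad, d = 1092.10 km
SEC-41→SEC5: c = 0.184487 rad, d = 1176.69 km
Total = 486.10 + 1092.10 + 1176.69 = 2754.89 km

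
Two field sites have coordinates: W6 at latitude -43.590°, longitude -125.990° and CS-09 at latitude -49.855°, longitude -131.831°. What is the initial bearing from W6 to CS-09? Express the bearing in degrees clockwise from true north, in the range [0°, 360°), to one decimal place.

210.5°

Δλ = -5.8410°
y = sin Δλ · cos φ₂ = -0.065612
x = cos φ₁ sin φ₂ − sin φ₁ cos φ₂ cos Δλ = -0.111435
θ = atan2(y, x) = -149.5106° → 210.4894° (mod 360°)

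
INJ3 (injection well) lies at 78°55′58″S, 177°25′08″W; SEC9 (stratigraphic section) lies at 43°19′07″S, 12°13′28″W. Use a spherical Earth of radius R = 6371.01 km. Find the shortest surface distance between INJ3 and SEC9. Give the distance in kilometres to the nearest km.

INJ3: φ = -78.93278°, λ = -177.41889°
SEC9: φ = -43.31861°, λ = -12.22444°
Δφ = 35.6142°,  Δλ = 165.1944°
a = sin²(Δφ/2) + cos φ₁ cos φ₂ sin²(Δλ/2) = 0.230864
c = 2·arcsin(√a) = 1.002411 rad = 57.4339°
d = R·c = 6371.01 × 1.002411 = 6386.4 km

6386 km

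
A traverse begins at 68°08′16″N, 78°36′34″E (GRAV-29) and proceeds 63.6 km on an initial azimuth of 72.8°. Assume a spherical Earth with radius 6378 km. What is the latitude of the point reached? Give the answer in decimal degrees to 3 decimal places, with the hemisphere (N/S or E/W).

68.300°N

GRAV-29: φ = +68.13778°, λ = +78.60944°
δ = d/R = 63.6/6378 = 0.009972 rad
φ₂ = arcsin(sin φ₁ cos δ + cos φ₁ sin δ cos θ)
   = arcsin(0.92808·0.99995 + 0.37238·0.00997·0.29571) = 68.30020°
λ₂ = λ₁ + atan2(sin θ sin δ cos φ₁, cos δ − sin φ₁ sin φ₂) = 80.08571°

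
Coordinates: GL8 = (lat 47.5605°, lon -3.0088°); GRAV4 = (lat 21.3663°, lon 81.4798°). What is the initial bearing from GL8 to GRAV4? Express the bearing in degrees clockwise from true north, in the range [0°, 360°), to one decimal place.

Δλ = 84.4886°
y = sin Δλ · cos φ₂ = 0.926965
x = cos φ₁ sin φ₂ − sin φ₁ cos φ₂ cos Δλ = 0.179846
θ = atan2(y, x) = 79.0201° → 79.0201° (mod 360°)

79.0°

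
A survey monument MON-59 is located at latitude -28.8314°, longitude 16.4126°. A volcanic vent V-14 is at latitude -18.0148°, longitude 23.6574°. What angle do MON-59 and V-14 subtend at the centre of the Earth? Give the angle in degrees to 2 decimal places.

12.69°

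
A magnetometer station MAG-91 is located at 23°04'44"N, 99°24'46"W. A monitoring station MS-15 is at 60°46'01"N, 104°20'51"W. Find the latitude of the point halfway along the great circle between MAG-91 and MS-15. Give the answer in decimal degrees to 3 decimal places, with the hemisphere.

MAG-91: φ = +23.07889°, λ = -99.41278°
MS-15: φ = +60.76694°, λ = -104.34750°
Bx = cos φ₂ cos Δλ = 0.486553,  By = cos φ₂ sin Δλ = -0.042009
φₘ = atan2(sin φ₁ + sin φ₂, √((cos φ₁ + Bx)² + By²)) = 41.94685°
λₘ = λ₁ + atan2(By, cos φ₁ + Bx) = -101.12356°

41.947°N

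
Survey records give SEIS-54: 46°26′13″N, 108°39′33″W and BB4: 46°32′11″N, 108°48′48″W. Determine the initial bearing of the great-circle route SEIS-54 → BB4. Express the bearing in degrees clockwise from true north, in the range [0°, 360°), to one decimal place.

313.2°

SEIS-54: φ = +46.43694°, λ = -108.65917°
BB4: φ = +46.53639°, λ = -108.81333°
Δλ = -0.1542°
y = sin Δλ · cos φ₂ = -0.001851
x = cos φ₁ sin φ₂ − sin φ₁ cos φ₂ cos Δλ = 0.001737
θ = atan2(y, x) = -46.8115° → 313.1885° (mod 360°)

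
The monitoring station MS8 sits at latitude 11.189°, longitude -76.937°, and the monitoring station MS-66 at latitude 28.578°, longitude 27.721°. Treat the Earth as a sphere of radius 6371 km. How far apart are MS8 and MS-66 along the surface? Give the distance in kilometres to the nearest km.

10807 km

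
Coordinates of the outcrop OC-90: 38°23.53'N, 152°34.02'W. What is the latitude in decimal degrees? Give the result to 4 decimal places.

38.3922°N

38° + 23.53′/60 = 38 + 0.39217 = 38.3922°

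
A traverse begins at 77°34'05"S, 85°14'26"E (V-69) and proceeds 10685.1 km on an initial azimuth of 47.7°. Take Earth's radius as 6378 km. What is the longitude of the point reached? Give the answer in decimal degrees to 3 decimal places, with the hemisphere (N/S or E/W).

V-69: φ = -77.56806°, λ = +85.24056°
δ = d/R = 10685.1/6378 = 1.675306 rad
φ₂ = arcsin(sin φ₁ cos δ + cos φ₁ sin δ cos θ)
   = arcsin(-0.97655·-0.10432 + 0.21528·0.99454·0.67301) = 14.23909°
λ₂ = λ₁ + atan2(sin θ sin δ cos φ₁, cos δ − sin φ₁ sin φ₂) = 134.60884°

134.609°E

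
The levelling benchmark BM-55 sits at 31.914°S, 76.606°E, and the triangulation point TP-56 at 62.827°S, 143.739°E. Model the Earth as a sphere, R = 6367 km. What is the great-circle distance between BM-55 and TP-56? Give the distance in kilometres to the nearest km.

Δφ = -30.9130°,  Δλ = 67.1330°
a = sin²(Δφ/2) + cos φ₁ cos φ₂ sin²(Δλ/2) = 0.189531
c = 2·arcsin(√a) = 0.900858 rad = 51.6154°
d = R·c = 6367 × 0.900858 = 5735.8 km

5736 km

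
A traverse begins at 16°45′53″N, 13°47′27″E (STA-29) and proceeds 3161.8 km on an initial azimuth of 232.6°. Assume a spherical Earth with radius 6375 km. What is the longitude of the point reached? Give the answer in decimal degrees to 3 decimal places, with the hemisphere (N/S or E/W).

8.428°W

STA-29: φ = +16.76472°, λ = +13.79083°
δ = d/R = 3161.8/6375 = 0.495969 rad
φ₂ = arcsin(sin φ₁ cos δ + cos φ₁ sin δ cos θ)
   = arcsin(0.28844·0.87951 + 0.95750·0.47588·-0.60738) = -1.32181°
λ₂ = λ₁ + atan2(sin θ sin δ cos φ₁, cos δ − sin φ₁ sin φ₂) = -8.42828°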